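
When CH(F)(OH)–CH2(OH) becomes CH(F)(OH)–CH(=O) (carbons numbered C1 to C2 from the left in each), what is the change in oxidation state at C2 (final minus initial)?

Before: C2 has 1 bond to C, 2 bonds to H, 1 bond to O → oxidation state -1.
After: C2 has 1 bond to C, 1 bond to H, 2 bonds to O → oxidation state +1.
Δ = +1 − (-1) = +2, so this is an oxidation at C2.

+2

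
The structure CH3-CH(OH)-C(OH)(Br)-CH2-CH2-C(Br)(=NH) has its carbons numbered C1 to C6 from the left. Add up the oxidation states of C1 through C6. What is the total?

-2

Each bond to a more electronegative atom (O, N, halogen) counts +1, each bond to a less electronegative atom (H, metal, B, Si) counts −1, and each C–C bond counts 0. Tallying each carbon:
C1: 1C, 3H → 0 − 3 = -3
C2: 2C, 1H, 1O → 0 − 1 + 1 = 0
C3: 2C, 1O, 1Br → 0 + 1 + 1 = +2
C4: 2C, 2H → 0 − 2 = -2
C5: 2C, 2H → 0 − 2 = -2
C6: 1C, 2N, 1Br → 0 + 2 + 1 = +3
Sum = -3 + 0 + 2 − 2 − 2 + 3 = -2.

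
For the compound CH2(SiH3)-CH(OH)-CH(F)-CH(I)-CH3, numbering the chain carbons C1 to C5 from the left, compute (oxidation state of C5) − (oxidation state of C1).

0

C5: 1C, 3H → 0 − 3 = -3
C1: 1C, 2H, 1Si → 0 − 2 − 1 = -3
Difference: -3 − (-3) = 0.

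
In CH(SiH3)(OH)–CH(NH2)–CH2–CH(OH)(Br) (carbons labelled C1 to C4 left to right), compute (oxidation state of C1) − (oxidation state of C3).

C1: 1C, 1H, 1O, 1Si → 0 − 1 + 1 − 1 = -1
C3: 2C, 2H → 0 − 2 = -2
Difference: -1 − (-2) = +1.

+1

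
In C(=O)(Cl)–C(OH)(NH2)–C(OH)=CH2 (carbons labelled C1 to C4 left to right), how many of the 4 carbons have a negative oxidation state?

Tallying each carbon's bonds:
C1: 1C, 2O, 1Cl → 0 + 2 + 1 = +3
C2: 2C, 1O, 1N → 0 + 1 + 1 = +2
C3: 3C, 1O → 0 + 1 = +1
C4: 2C, 2H → 0 − 2 = -2
1 carbon (C4) meets the condition.

1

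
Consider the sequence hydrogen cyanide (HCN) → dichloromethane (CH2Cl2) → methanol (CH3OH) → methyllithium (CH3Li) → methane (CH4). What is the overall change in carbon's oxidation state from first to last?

-6

Carbon oxidation states along the series — hydrogen cyanide: +2, dichloromethane: 0, methanol: -2, methyllithium: -4, methane: -4.
Net change = -4 − (+2) = -6.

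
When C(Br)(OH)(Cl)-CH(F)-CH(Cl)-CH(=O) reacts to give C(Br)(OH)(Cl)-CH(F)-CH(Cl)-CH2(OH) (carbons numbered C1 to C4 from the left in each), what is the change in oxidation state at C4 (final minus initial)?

Before: C4 has 1 bond to C, 1 bond to H, 2 bonds to O → oxidation state +1.
After: C4 has 1 bond to C, 2 bonds to H, 1 bond to O → oxidation state -1.
Δ = -1 − (+1) = -2, so this is a reduction at C4.

-2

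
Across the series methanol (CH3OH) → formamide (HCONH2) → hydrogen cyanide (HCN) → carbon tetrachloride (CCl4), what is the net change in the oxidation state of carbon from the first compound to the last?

Carbon oxidation states along the series — methanol: -2, formamide: +2, hydrogen cyanide: +2, carbon tetrachloride: +4.
Net change = +4 − (-2) = +6.

+6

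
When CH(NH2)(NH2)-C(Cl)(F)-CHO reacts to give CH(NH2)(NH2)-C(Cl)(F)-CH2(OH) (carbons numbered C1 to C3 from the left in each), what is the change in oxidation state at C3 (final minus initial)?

-2

Before: C3 has 1 bond to C, 1 bond to H, 2 bonds to O → oxidation state +1.
After: C3 has 1 bond to C, 2 bonds to H, 1 bond to O → oxidation state -1.
Δ = -1 − (+1) = -2, so this is a reduction at C3.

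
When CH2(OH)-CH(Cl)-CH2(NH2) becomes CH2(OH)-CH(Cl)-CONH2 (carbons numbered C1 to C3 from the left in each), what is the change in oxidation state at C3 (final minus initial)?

Before: C3 has 1 bond to C, 2 bonds to H, 1 bond to N → oxidation state -1.
After: C3 has 1 bond to C, 2 bonds to O, 1 bond to N → oxidation state +3.
Δ = +3 − (-1) = +4, so this is an oxidation at C3.

+4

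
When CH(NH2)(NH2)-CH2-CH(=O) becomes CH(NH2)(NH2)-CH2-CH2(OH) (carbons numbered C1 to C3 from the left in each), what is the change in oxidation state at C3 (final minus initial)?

Before: C3 has 1 bond to C, 1 bond to H, 2 bonds to O → oxidation state +1.
After: C3 has 1 bond to C, 2 bonds to H, 1 bond to O → oxidation state -1.
Δ = -1 − (+1) = -2, so this is a reduction at C3.

-2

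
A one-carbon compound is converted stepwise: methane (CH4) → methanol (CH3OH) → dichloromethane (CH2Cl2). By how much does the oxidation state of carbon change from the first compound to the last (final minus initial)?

Carbon oxidation states along the series — methane: -4, methanol: -2, dichloromethane: 0.
Net change = 0 − (-4) = +4.

+4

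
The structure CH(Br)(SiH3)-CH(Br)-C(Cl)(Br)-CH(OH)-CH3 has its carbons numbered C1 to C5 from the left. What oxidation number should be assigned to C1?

Bonds to more-electronegative neighbours contribute +1 each, bonds to H or metals contribute −1 each, and C–C bonds contribute 0.
C1 has one bond to C (0), one bond to Br (+1), one bond to Si (-1), one bond to H (-1).
Oxidation state = 0 + 1 − 1 − 1 = -1.

-1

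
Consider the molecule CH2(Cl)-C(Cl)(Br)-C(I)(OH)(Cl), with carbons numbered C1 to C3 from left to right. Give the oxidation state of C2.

C2 has one bond to C (0), one bond to C (0), one bond to Cl (+1), one bond to Br (+1).
Oxidation state = 0 + 0 + 1 + 1 = +2.

+2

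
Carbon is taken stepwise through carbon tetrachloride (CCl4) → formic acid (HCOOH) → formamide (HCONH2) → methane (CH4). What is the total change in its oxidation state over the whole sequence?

Carbon oxidation states along the series — carbon tetrachloride: +4, formic acid: +2, formamide: +2, methane: -4.
Net change = -4 − (+4) = -8.

-8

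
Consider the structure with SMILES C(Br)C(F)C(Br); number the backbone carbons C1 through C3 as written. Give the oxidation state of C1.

-1

Count +1 for every bond to an atom more electronegative than carbon and −1 for every bond to one less electronegative; C–C bonds are 0.
C1 has one bond to C (0), one bond to H (-1), one bond to Br (+1), one bond to H (-1).
Oxidation state = 0 − 1 + 1 − 1 = -1.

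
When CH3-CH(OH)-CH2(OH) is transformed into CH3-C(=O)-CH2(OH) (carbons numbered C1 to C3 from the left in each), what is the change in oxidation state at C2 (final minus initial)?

Before: C2 has 2 bonds to C, 1 bond to H, 1 bond to O → oxidation state 0.
After: C2 has 2 bonds to C, 2 bonds to O → oxidation state +2.
Δ = +2 − (0) = +2, so this is an oxidation at C2.

+2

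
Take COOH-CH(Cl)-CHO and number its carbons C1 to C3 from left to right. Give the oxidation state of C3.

+1

Count +1 for every bond to an atom more electronegative than carbon and −1 for every bond to one less electronegative; C–C bonds are 0.
C3 has one bond to C (0), one bond to H (-1), a double bond to O (2×+1 = +2).
Oxidation state = 0 − 1 + 2 = +1.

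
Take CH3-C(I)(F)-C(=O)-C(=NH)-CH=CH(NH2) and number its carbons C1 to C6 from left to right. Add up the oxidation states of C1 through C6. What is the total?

Tallying each carbon's bonds:
C1: 1C, 3H → 0 − 3 = -3
C2: 2C, 1F, 1I → 0 + 1 + 1 = +2
C3: 2C, 2O → 0 + 2 = +2
C4: 2C, 2N → 0 + 2 = +2
C5: 3C, 1H → 0 − 1 = -1
C6: 2C, 1H, 1N → 0 − 1 + 1 = 0
Sum = -3 + 2 + 2 + 2 − 1 + 0 = +2.

+2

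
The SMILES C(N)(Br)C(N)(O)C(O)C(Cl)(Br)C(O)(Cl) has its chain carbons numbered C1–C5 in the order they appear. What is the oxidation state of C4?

+2

Count +1 for every bond to an atom more electronegative than carbon and −1 for every bond to one less electronegative; C–C bonds are 0.
C4 has one bond to C (0), one bond to C (0), one bond to Cl (+1), one bond to Br (+1).
Oxidation state = 0 + 0 + 1 + 1 = +2.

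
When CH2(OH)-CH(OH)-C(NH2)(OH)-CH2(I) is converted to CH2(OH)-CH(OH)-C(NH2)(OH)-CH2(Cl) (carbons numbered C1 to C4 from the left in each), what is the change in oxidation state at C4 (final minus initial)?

0

Before: C4 has 1 bond to C, 2 bonds to H, 1 bond to I → oxidation state -1.
After: C4 has 1 bond to C, 2 bonds to H, 1 bond to Cl → oxidation state -1.
Δ = -1 − (-1) = 0, so no net redox change at C4.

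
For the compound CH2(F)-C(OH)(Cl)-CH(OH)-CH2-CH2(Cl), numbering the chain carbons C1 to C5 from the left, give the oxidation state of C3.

0

C3 has one bond to C (0), one bond to C (0), one bond to H (-1), one bond to O (+1).
Oxidation state = 0 + 0 − 1 + 1 = 0.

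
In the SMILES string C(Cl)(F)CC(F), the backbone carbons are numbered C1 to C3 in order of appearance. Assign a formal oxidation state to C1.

+1

C1 has one bond to C (0), one bond to Cl (+1), one bond to H (-1), one bond to F (+1).
Oxidation state = 0 + 1 − 1 + 1 = +1.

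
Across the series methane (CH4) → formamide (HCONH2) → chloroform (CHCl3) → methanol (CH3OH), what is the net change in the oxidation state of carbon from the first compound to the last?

+2

Carbon oxidation states along the series — methane: -4, formamide: +2, chloroform: +2, methanol: -2.
Net change = -2 − (-4) = +2.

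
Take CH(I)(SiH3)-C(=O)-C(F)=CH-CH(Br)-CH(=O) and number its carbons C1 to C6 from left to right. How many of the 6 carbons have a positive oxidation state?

Count +1 for every bond to an atom more electronegative than carbon and −1 for every bond to one less electronegative; C–C bonds are 0. Tallying each carbon:
C1: 1C, 1H, 1I, 1Si → 0 − 1 + 1 − 1 = -1
C2: 2C, 2O → 0 + 2 = +2
C3: 3C, 1F → 0 + 1 = +1
C4: 3C, 1H → 0 − 1 = -1
C5: 2C, 1H, 1Br → 0 − 1 + 1 = 0
C6: 1C, 1H, 2O → 0 − 1 + 2 = +1
3 carbons (C2, C3, C6) meet the condition.

3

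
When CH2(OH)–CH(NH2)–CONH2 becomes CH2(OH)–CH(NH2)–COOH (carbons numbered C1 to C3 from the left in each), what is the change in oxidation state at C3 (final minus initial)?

Before: C3 has 1 bond to C, 2 bonds to O, 1 bond to N → oxidation state +3.
After: C3 has 1 bond to C, 3 bonds to O → oxidation state +3.
Δ = +3 − (+3) = 0, so no net redox change at C3.

0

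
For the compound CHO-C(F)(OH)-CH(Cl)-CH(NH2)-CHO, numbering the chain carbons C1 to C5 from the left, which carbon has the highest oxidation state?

C2

Bonds to more-electronegative neighbours contribute +1 each, bonds to H or metals contribute −1 each, and C–C bonds contribute 0. Tallying each carbon:
C1: 1C, 1H, 2O → 0 − 1 + 2 = +1
C2: 2C, 1O, 1F → 0 + 1 + 1 = +2
C3: 2C, 1H, 1Cl → 0 − 1 + 1 = 0
C4: 2C, 1H, 1N → 0 − 1 + 1 = 0
C5: 1C, 1H, 2O → 0 − 1 + 2 = +1
The most oxidised carbon is C2 at +2.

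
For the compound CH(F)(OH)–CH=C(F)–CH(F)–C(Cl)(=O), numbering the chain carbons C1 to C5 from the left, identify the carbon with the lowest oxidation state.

C2

Bonds to more-electronegative neighbours contribute +1 each, bonds to H or metals contribute −1 each, and C–C bonds contribute 0. Tallying each carbon:
C1: 1C, 1H, 1O, 1F → 0 − 1 + 1 + 1 = +1
C2: 3C, 1H → 0 − 1 = -1
C3: 3C, 1F → 0 + 1 = +1
C4: 2C, 1H, 1F → 0 − 1 + 1 = 0
C5: 1C, 2O, 1Cl → 0 + 2 + 1 = +3
The most reduced carbon is C2 at -1.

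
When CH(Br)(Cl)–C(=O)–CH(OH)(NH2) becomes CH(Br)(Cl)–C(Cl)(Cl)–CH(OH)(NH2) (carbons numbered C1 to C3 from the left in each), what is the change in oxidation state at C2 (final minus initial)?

Before: C2 has 2 bonds to C, 2 bonds to O → oxidation state +2.
After: C2 has 2 bonds to C, 2 bonds to Cl → oxidation state +2.
Δ = +2 − (+2) = 0, so no net redox change at C2.

0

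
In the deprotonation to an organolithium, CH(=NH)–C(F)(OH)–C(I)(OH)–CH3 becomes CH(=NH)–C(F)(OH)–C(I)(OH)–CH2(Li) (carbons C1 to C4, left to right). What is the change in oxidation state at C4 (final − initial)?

Before: C4 has 1 bond to C, 3 bonds to H → oxidation state -3.
After: C4 has 1 bond to C, 2 bonds to H, 1 bond to Li → oxidation state -3.
Δ = -3 − (-3) = 0, so no net redox change at C4.

0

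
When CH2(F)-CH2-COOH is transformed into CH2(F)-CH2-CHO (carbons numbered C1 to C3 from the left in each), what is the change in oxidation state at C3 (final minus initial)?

-2

Before: C3 has 1 bond to C, 3 bonds to O → oxidation state +3.
After: C3 has 1 bond to C, 1 bond to H, 2 bonds to O → oxidation state +1.
Δ = +1 − (+3) = -2, so this is a reduction at C3.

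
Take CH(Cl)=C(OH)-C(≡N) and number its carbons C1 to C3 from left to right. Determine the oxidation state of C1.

0

Count +1 for every bond to an atom more electronegative than carbon and −1 for every bond to one less electronegative; C–C bonds are 0.
C1 has a double bond to C (2×0 = 0), one bond to Cl (+1), one bond to H (-1).
Oxidation state = 0 + 1 − 1 = 0.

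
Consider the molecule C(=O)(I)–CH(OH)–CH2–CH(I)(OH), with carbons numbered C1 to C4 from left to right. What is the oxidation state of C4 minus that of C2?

+1

C4: 1C, 1H, 1O, 1I → 0 − 1 + 1 + 1 = +1
C2: 2C, 1H, 1O → 0 − 1 + 1 = 0
Difference: +1 − (0) = +1.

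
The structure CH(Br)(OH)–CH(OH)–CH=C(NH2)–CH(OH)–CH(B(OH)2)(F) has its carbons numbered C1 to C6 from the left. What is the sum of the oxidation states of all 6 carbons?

0

Tallying each carbon's bonds:
C1: 1C, 1H, 1O, 1Br → 0 − 1 + 1 + 1 = +1
C2: 2C, 1H, 1O → 0 − 1 + 1 = 0
C3: 3C, 1H → 0 − 1 = -1
C4: 3C, 1N → 0 + 1 = +1
C5: 2C, 1H, 1O → 0 − 1 + 1 = 0
C6: 1C, 1H, 1F, 1B → 0 − 1 + 1 − 1 = -1
Sum = +1 + 0 − 1 + 1 + 0 − 1 = 0.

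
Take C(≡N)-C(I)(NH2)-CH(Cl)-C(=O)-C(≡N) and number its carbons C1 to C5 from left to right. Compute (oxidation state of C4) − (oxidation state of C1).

-1

C4: 2C, 2O → 0 + 2 = +2
C1: 1C, 3N → 0 + 3 = +3
Difference: +2 − (+3) = -1.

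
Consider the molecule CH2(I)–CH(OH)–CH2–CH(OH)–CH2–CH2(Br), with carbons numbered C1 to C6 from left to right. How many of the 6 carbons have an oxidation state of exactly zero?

2

Tallying each carbon's bonds:
C1: 1C, 2H, 1I → 0 − 2 + 1 = -1
C2: 2C, 1H, 1O → 0 − 1 + 1 = 0
C3: 2C, 2H → 0 − 2 = -2
C4: 2C, 1H, 1O → 0 − 1 + 1 = 0
C5: 2C, 2H → 0 − 2 = -2
C6: 1C, 2H, 1Br → 0 − 2 + 1 = -1
2 carbons (C2, C4) meet the condition.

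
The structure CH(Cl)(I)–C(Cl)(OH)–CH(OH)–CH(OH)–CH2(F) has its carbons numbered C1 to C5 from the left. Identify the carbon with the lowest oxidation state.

C5

Tallying each carbon's bonds:
C1: 1C, 1H, 1Cl, 1I → 0 − 1 + 1 + 1 = +1
C2: 2C, 1O, 1Cl → 0 + 1 + 1 = +2
C3: 2C, 1H, 1O → 0 − 1 + 1 = 0
C4: 2C, 1H, 1O → 0 − 1 + 1 = 0
C5: 1C, 2H, 1F → 0 − 2 + 1 = -1
The most reduced carbon is C5 at -1.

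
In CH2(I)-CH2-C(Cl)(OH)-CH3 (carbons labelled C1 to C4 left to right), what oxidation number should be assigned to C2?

-2

C2 has one bond to C (0), one bond to C (0), one bond to H (-1), one bond to H (-1).
Oxidation state = 0 + 0 − 1 − 1 = -2.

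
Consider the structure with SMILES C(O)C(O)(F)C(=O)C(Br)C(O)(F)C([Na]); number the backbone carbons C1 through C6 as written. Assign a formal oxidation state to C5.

+2

Each bond to a more electronegative atom (O, N, halogen) counts +1, each bond to a less electronegative atom (H, metal, B, Si) counts −1, and each C–C bond counts 0.
C5 has one bond to C (0), one bond to C (0), one bond to O (+1), one bond to F (+1).
Oxidation state = 0 + 0 + 1 + 1 = +2.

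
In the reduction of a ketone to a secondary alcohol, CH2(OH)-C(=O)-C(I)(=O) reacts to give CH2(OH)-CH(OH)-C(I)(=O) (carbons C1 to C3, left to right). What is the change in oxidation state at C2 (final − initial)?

Before: C2 has 2 bonds to C, 2 bonds to O → oxidation state +2.
After: C2 has 2 bonds to C, 1 bond to H, 1 bond to O → oxidation state 0.
Δ = 0 − (+2) = -2, so this is a reduction at C2.

-2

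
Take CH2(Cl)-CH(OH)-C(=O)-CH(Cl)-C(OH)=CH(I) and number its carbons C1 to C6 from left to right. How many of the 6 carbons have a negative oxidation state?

Assign +1 per bond to O/N/halogen, −1 per bond to H or an electropositive element, and 0 per bond to carbon. Tallying each carbon:
C1: 1C, 2H, 1Cl → 0 − 2 + 1 = -1
C2: 2C, 1H, 1O → 0 − 1 + 1 = 0
C3: 2C, 2O → 0 + 2 = +2
C4: 2C, 1H, 1Cl → 0 − 1 + 1 = 0
C5: 3C, 1O → 0 + 1 = +1
C6: 2C, 1H, 1I → 0 − 1 + 1 = 0
1 carbon (C1) meets the condition.

1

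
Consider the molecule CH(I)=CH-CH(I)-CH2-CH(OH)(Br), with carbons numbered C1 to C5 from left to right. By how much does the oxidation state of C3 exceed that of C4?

C3: 2C, 1H, 1I → 0 − 1 + 1 = 0
C4: 2C, 2H → 0 − 2 = -2
Difference: 0 − (-2) = +2.

+2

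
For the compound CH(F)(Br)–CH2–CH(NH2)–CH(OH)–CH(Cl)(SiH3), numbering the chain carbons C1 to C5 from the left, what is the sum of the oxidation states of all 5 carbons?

-2

Tallying each carbon's bonds:
C1: 1C, 1H, 1F, 1Br → 0 − 1 + 1 + 1 = +1
C2: 2C, 2H → 0 − 2 = -2
C3: 2C, 1H, 1N → 0 − 1 + 1 = 0
C4: 2C, 1H, 1O → 0 − 1 + 1 = 0
C5: 1C, 1H, 1Cl, 1Si → 0 − 1 + 1 − 1 = -1
Sum = +1 − 2 + 0 + 0 − 1 = -2.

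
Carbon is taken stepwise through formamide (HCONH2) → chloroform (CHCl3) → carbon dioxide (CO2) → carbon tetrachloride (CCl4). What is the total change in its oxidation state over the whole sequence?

Carbon oxidation states along the series — formamide: +2, chloroform: +2, carbon dioxide: +4, carbon tetrachloride: +4.
Net change = +4 − (+2) = +2.

+2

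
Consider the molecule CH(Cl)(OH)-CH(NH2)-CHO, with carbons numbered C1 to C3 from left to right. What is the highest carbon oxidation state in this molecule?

+1

Count +1 for every bond to an atom more electronegative than carbon and −1 for every bond to one less electronegative; C–C bonds are 0. Tallying each carbon:
C1: 1C, 1H, 1O, 1Cl → 0 − 1 + 1 + 1 = +1
C2: 2C, 1H, 1N → 0 − 1 + 1 = 0
C3: 1C, 1H, 2O → 0 − 1 + 2 = +1
The highest value is +1.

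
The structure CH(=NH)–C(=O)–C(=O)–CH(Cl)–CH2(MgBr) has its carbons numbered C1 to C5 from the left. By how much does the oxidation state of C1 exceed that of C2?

C1: 1C, 1H, 2N → 0 − 1 + 2 = +1
C2: 2C, 2O → 0 + 2 = +2
Difference: +1 − (+2) = -1.

-1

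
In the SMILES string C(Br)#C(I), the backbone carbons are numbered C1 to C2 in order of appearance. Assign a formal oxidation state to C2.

Assign +1 per bond to O/N/halogen, −1 per bond to H or an electropositive element, and 0 per bond to carbon.
C2 has a triple bond to C (3×0 = 0), one bond to I (+1).
Oxidation state = 0 + 1 = +1.

+1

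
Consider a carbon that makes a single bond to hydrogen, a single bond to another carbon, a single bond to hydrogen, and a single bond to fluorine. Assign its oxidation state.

Bonds to more-electronegative neighbours contribute +1 each, bonds to H or metals contribute −1 each, and C–C bonds contribute 0.
The carbon has one bond to C (0), one bond to H (-1), one bond to F (+1), one bond to H (-1).
Oxidation state = 0 − 1 + 1 − 1 = -1.

-1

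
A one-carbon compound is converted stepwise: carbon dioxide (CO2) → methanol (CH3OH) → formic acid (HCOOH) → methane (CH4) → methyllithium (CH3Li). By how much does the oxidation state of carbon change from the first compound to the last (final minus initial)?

Carbon oxidation states along the series — carbon dioxide: +4, methanol: -2, formic acid: +2, methane: -4, methyllithium: -4.
Net change = -4 − (+4) = -8.

-8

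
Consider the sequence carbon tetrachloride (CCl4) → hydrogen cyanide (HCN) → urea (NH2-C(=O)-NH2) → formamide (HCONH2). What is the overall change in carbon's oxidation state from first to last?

Carbon oxidation states along the series — carbon tetrachloride: +4, hydrogen cyanide: +2, urea: +4, formamide: +2.
Net change = +2 − (+4) = -2.

-2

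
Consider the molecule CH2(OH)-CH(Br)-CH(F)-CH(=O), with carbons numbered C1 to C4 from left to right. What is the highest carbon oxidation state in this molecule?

Tallying each carbon's bonds:
C1: 1C, 2H, 1O → 0 − 2 + 1 = -1
C2: 2C, 1H, 1Br → 0 − 1 + 1 = 0
C3: 2C, 1H, 1F → 0 − 1 + 1 = 0
C4: 1C, 1H, 2O → 0 − 1 + 2 = +1
The highest value is +1.

+1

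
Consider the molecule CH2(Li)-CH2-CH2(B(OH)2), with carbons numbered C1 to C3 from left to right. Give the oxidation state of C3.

Each bond to a more electronegative atom (O, N, halogen) counts +1, each bond to a less electronegative atom (H, metal, B, Si) counts −1, and each C–C bond counts 0.
C3 has one bond to C (0), one bond to B (-1), one bond to H (-1), one bond to H (-1).
Oxidation state = 0 − 1 − 1 − 1 = -3.

-3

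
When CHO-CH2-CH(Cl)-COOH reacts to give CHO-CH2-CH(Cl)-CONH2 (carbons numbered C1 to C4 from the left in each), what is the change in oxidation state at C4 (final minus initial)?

Before: C4 has 1 bond to C, 3 bonds to O → oxidation state +3.
After: C4 has 1 bond to C, 2 bonds to O, 1 bond to N → oxidation state +3.
Δ = +3 − (+3) = 0, so no net redox change at C4.

0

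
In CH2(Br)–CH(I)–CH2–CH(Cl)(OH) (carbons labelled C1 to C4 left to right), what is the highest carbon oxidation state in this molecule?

+1

Tallying each carbon's bonds:
C1: 1C, 2H, 1Br → 0 − 2 + 1 = -1
C2: 2C, 1H, 1I → 0 − 1 + 1 = 0
C3: 2C, 2H → 0 − 2 = -2
C4: 1C, 1H, 1O, 1Cl → 0 − 1 + 1 + 1 = +1
The highest value is +1.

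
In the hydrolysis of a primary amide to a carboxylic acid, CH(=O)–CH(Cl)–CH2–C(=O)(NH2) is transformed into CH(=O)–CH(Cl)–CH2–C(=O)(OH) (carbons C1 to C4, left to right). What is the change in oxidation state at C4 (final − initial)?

0

Before: C4 has 1 bond to C, 2 bonds to O, 1 bond to N → oxidation state +3.
After: C4 has 1 bond to C, 3 bonds to O → oxidation state +3.
Δ = +3 − (+3) = 0, so no net redox change at C4.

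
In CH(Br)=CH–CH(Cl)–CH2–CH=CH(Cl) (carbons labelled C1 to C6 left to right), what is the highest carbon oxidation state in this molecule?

Tallying each carbon's bonds:
C1: 2C, 1H, 1Br → 0 − 1 + 1 = 0
C2: 3C, 1H → 0 − 1 = -1
C3: 2C, 1H, 1Cl → 0 − 1 + 1 = 0
C4: 2C, 2H → 0 − 2 = -2
C5: 3C, 1H → 0 − 1 = -1
C6: 2C, 1H, 1Cl → 0 − 1 + 1 = 0
The highest value is 0.

0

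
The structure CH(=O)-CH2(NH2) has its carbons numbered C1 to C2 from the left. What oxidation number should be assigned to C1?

C1 has one bond to C (0), one bond to H (-1), a double bond to O (2×+1 = +2).
Oxidation state = 0 − 1 + 2 = +1.

+1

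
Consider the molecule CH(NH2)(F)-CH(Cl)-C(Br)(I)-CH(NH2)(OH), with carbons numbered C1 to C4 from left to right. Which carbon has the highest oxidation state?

C3

Tallying each carbon's bonds:
C1: 1C, 1H, 1N, 1F → 0 − 1 + 1 + 1 = +1
C2: 2C, 1H, 1Cl → 0 − 1 + 1 = 0
C3: 2C, 1Br, 1I → 0 + 1 + 1 = +2
C4: 1C, 1H, 1O, 1N → 0 − 1 + 1 + 1 = +1
The most oxidised carbon is C3 at +2.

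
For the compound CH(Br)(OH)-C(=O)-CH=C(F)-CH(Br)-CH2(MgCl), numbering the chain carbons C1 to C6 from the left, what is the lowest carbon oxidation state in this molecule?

-3

Bonds to more-electronegative neighbours contribute +1 each, bonds to H or metals contribute −1 each, and C–C bonds contribute 0. Tallying each carbon:
C1: 1C, 1H, 1O, 1Br → 0 − 1 + 1 + 1 = +1
C2: 2C, 2O → 0 + 2 = +2
C3: 3C, 1H → 0 − 1 = -1
C4: 3C, 1F → 0 + 1 = +1
C5: 2C, 1H, 1Br → 0 − 1 + 1 = 0
C6: 1C, 2H, 1Mg → 0 − 2 − 1 = -3
The lowest value is -3.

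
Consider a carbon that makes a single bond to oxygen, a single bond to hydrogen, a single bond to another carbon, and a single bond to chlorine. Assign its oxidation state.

Bonds to more-electronegative neighbours contribute +1 each, bonds to H or metals contribute −1 each, and C–C bonds contribute 0.
The carbon has one bond to C (0), one bond to H (-1), one bond to O (+1), one bond to Cl (+1).
Oxidation state = 0 − 1 + 1 + 1 = +1.

+1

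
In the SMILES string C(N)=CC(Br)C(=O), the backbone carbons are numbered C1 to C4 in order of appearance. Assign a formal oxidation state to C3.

0

Assign +1 per bond to O/N/halogen, −1 per bond to H or an electropositive element, and 0 per bond to carbon.
C3 has one bond to C (0), one bond to C (0), one bond to H (-1), one bond to Br (+1).
Oxidation state = 0 + 0 − 1 + 1 = 0.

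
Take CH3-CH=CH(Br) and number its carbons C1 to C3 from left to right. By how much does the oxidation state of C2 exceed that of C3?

-1

C2: 3C, 1H → 0 − 1 = -1
C3: 2C, 1H, 1Br → 0 − 1 + 1 = 0
Difference: -1 − (0) = -1.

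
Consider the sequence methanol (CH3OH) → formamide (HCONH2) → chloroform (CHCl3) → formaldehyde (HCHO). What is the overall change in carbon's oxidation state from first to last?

+2

Carbon oxidation states along the series — methanol: -2, formamide: +2, chloroform: +2, formaldehyde: 0.
Net change = 0 − (-2) = +2.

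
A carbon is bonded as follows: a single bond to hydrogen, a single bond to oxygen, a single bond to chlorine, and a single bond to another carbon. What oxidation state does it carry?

+1

Count +1 for every bond to an atom more electronegative than carbon and −1 for every bond to one less electronegative; C–C bonds are 0.
The carbon has one bond to C (0), one bond to O (+1), one bond to Cl (+1), one bond to H (-1).
Oxidation state = 0 + 1 + 1 − 1 = +1.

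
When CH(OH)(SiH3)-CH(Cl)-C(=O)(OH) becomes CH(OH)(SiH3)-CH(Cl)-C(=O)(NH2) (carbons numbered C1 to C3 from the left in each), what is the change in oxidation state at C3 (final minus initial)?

0

Before: C3 has 1 bond to C, 3 bonds to O → oxidation state +3.
After: C3 has 1 bond to C, 2 bonds to O, 1 bond to N → oxidation state +3.
Δ = +3 − (+3) = 0, so no net redox change at C3.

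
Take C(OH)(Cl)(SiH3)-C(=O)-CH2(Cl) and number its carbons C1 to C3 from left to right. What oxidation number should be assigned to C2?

+2

Each bond to a more electronegative atom (O, N, halogen) counts +1, each bond to a less electronegative atom (H, metal, B, Si) counts −1, and each C–C bond counts 0.
C2 has one bond to C (0), one bond to C (0), a double bond to O (2×+1 = +2).
Oxidation state = 0 + 0 + 2 = +2.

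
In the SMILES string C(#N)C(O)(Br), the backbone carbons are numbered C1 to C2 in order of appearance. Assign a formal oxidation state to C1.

Bonds to more-electronegative neighbours contribute +1 each, bonds to H or metals contribute −1 each, and C–C bonds contribute 0.
C1 has one bond to C (0), a triple bond to N (3×+1 = +3).
Oxidation state = 0 + 3 = +3.

+3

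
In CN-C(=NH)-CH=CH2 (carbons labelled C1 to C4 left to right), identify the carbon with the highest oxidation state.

C1

Assign +1 per bond to O/N/halogen, −1 per bond to H or an electropositive element, and 0 per bond to carbon. Tallying each carbon:
C1: 1C, 3N → 0 + 3 = +3
C2: 2C, 2N → 0 + 2 = +2
C3: 3C, 1H → 0 − 1 = -1
C4: 2C, 2H → 0 − 2 = -2
The most oxidised carbon is C1 at +3.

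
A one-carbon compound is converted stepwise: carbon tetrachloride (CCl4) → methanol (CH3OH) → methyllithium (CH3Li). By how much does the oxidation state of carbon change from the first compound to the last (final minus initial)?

-8

Carbon oxidation states along the series — carbon tetrachloride: +4, methanol: -2, methyllithium: -4.
Net change = -4 − (+4) = -8.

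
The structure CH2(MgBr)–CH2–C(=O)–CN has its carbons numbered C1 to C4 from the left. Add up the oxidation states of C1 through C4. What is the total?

0

Tallying each carbon's bonds:
C1: 1C, 2H, 1Mg → 0 − 2 − 1 = -3
C2: 2C, 2H → 0 − 2 = -2
C3: 2C, 2O → 0 + 2 = +2
C4: 1C, 3N → 0 + 3 = +3
Sum = -3 − 2 + 2 + 3 = 0.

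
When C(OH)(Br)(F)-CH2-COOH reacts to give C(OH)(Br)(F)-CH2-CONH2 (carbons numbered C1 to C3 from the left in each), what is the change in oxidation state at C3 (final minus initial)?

Before: C3 has 1 bond to C, 3 bonds to O → oxidation state +3.
After: C3 has 1 bond to C, 2 bonds to O, 1 bond to N → oxidation state +3.
Δ = +3 − (+3) = 0, so no net redox change at C3.

0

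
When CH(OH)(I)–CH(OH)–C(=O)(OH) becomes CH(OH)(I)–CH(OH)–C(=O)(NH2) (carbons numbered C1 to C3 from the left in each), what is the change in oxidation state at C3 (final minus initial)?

Before: C3 has 1 bond to C, 3 bonds to O → oxidation state +3.
After: C3 has 1 bond to C, 2 bonds to O, 1 bond to N → oxidation state +3.
Δ = +3 − (+3) = 0, so no net redox change at C3.

0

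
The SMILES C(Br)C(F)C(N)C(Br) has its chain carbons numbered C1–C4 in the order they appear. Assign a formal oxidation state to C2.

0

C2 has one bond to C (0), one bond to C (0), one bond to F (+1), one bond to H (-1).
Oxidation state = 0 + 0 + 1 − 1 = 0.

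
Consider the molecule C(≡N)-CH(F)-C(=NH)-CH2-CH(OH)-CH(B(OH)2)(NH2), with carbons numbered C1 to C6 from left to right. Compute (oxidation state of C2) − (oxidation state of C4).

C2: 2C, 1H, 1F → 0 − 1 + 1 = 0
C4: 2C, 2H → 0 − 2 = -2
Difference: 0 − (-2) = +2.

+2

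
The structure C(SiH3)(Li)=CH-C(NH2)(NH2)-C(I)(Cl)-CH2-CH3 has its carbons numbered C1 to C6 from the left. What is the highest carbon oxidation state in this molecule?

Tallying each carbon's bonds:
C1: 2C, 1Li, 1Si → 0 − 1 − 1 = -2
C2: 3C, 1H → 0 − 1 = -1
C3: 2C, 2N → 0 + 2 = +2
C4: 2C, 1Cl, 1I → 0 + 1 + 1 = +2
C5: 2C, 2H → 0 − 2 = -2
C6: 1C, 3H → 0 − 3 = -3
The highest value is +2.

+2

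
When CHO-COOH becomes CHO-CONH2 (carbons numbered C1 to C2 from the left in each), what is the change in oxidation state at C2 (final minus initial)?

0

Before: C2 has 1 bond to C, 3 bonds to O → oxidation state +3.
After: C2 has 1 bond to C, 2 bonds to O, 1 bond to N → oxidation state +3.
Δ = +3 − (+3) = 0, so no net redox change at C2.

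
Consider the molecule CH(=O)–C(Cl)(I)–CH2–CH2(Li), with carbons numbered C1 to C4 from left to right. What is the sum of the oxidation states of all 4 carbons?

Tallying each carbon's bonds:
C1: 1C, 1H, 2O → 0 − 1 + 2 = +1
C2: 2C, 1Cl, 1I → 0 + 1 + 1 = +2
C3: 2C, 2H → 0 − 2 = -2
C4: 1C, 2H, 1Li → 0 − 2 − 1 = -3
Sum = +1 + 2 − 2 − 3 = -2.

-2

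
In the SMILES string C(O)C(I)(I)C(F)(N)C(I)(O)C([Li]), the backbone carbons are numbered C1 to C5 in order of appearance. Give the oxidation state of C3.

+2

C3 has one bond to C (0), one bond to C (0), one bond to F (+1), one bond to N (+1).
Oxidation state = 0 + 0 + 1 + 1 = +2.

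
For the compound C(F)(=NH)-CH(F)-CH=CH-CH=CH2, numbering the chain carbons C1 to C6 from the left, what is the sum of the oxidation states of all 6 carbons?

-2

Tallying each carbon's bonds:
C1: 1C, 2N, 1F → 0 + 2 + 1 = +3
C2: 2C, 1H, 1F → 0 − 1 + 1 = 0
C3: 3C, 1H → 0 − 1 = -1
C4: 3C, 1H → 0 − 1 = -1
C5: 3C, 1H → 0 − 1 = -1
C6: 2C, 2H → 0 − 2 = -2
Sum = +3 + 0 − 1 − 1 − 1 − 2 = -2.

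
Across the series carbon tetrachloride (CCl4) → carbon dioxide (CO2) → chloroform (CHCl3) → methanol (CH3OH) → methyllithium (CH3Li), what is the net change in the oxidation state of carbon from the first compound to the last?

-8

Carbon oxidation states along the series — carbon tetrachloride: +4, carbon dioxide: +4, chloroform: +2, methanol: -2, methyllithium: -4.
Net change = -4 − (+4) = -8.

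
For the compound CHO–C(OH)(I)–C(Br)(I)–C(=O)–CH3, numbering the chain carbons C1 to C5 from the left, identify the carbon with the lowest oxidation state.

C5

Count +1 for every bond to an atom more electronegative than carbon and −1 for every bond to one less electronegative; C–C bonds are 0. Tallying each carbon:
C1: 1C, 1H, 2O → 0 − 1 + 2 = +1
C2: 2C, 1O, 1I → 0 + 1 + 1 = +2
C3: 2C, 1Br, 1I → 0 + 1 + 1 = +2
C4: 2C, 2O → 0 + 2 = +2
C5: 1C, 3H → 0 − 3 = -3
The most reduced carbon is C5 at -3.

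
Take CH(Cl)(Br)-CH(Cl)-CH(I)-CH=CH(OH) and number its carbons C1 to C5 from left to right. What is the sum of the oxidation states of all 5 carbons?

Assign +1 per bond to O/N/halogen, −1 per bond to H or an electropositive element, and 0 per bond to carbon. Tallying each carbon:
C1: 1C, 1H, 1Cl, 1Br → 0 − 1 + 1 + 1 = +1
C2: 2C, 1H, 1Cl → 0 − 1 + 1 = 0
C3: 2C, 1H, 1I → 0 − 1 + 1 = 0
C4: 3C, 1H → 0 − 1 = -1
C5: 2C, 1H, 1O → 0 − 1 + 1 = 0
Sum = +1 + 0 + 0 − 1 + 0 = 0.

0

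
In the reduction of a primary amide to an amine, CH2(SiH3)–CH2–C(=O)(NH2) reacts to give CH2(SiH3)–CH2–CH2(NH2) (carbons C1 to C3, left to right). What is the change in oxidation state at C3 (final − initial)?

-4

Before: C3 has 1 bond to C, 2 bonds to O, 1 bond to N → oxidation state +3.
After: C3 has 1 bond to C, 2 bonds to H, 1 bond to N → oxidation state -1.
Δ = -1 − (+3) = -4, so this is a reduction at C3.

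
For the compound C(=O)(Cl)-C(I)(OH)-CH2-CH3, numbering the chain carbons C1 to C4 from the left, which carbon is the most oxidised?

Bonds to more-electronegative neighbours contribute +1 each, bonds to H or metals contribute −1 each, and C–C bonds contribute 0. Tallying each carbon:
C1: 1C, 2O, 1Cl → 0 + 2 + 1 = +3
C2: 2C, 1O, 1I → 0 + 1 + 1 = +2
C3: 2C, 2H → 0 − 2 = -2
C4: 1C, 3H → 0 − 3 = -3
The most oxidised carbon is C1 at +3.

C1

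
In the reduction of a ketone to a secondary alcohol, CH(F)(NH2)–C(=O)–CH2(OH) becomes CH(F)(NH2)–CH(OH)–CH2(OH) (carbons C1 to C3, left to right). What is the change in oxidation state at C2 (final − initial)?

Before: C2 has 2 bonds to C, 2 bonds to O → oxidation state +2.
After: C2 has 2 bonds to C, 1 bond to H, 1 bond to O → oxidation state 0.
Δ = 0 − (+2) = -2, so this is a reduction at C2.

-2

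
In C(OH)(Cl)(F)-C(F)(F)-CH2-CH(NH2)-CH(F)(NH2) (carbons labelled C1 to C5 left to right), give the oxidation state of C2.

C2 has one bond to C (0), one bond to C (0), one bond to F (+1), one bond to F (+1).
Oxidation state = 0 + 0 + 1 + 1 = +2.

+2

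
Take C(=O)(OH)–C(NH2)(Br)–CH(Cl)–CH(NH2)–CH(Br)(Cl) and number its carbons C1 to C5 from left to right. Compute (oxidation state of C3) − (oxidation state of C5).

-1

C3: 2C, 1H, 1Cl → 0 − 1 + 1 = 0
C5: 1C, 1H, 1Cl, 1Br → 0 − 1 + 1 + 1 = +1
Difference: 0 − (+1) = -1.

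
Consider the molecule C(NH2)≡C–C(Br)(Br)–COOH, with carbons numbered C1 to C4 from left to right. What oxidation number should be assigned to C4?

Count +1 for every bond to an atom more electronegative than carbon and −1 for every bond to one less electronegative; C–C bonds are 0.
C4 has one bond to C (0), a double bond to O (2×+1 = +2), one bond to O (+1).
Oxidation state = 0 + 2 + 1 = +3.

+3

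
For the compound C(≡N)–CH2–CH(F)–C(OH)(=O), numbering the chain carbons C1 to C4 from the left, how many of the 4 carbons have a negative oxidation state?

Bonds to more-electronegative neighbours contribute +1 each, bonds to H or metals contribute −1 each, and C–C bonds contribute 0. Tallying each carbon:
C1: 1C, 3N → 0 + 3 = +3
C2: 2C, 2H → 0 − 2 = -2
C3: 2C, 1H, 1F → 0 − 1 + 1 = 0
C4: 1C, 3O → 0 + 3 = +3
1 carbon (C2) meets the condition.

1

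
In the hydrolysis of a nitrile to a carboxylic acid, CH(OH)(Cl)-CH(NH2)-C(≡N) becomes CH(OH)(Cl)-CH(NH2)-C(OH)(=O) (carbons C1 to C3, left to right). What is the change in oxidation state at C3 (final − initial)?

0

Before: C3 has 1 bond to C, 3 bonds to N → oxidation state +3.
After: C3 has 1 bond to C, 3 bonds to O → oxidation state +3.
Δ = +3 − (+3) = 0, so no net redox change at C3.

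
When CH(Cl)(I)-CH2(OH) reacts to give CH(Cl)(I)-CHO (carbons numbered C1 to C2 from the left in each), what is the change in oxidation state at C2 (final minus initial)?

+2

Before: C2 has 1 bond to C, 2 bonds to H, 1 bond to O → oxidation state -1.
After: C2 has 1 bond to C, 1 bond to H, 2 bonds to O → oxidation state +1.
Δ = +1 − (-1) = +2, so this is an oxidation at C2.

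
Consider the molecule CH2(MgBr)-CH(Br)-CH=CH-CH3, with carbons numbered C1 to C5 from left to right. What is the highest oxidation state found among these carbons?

Bonds to more-electronegative neighbours contribute +1 each, bonds to H or metals contribute −1 each, and C–C bonds contribute 0. Tallying each carbon:
C1: 1C, 2H, 1Mg → 0 − 2 − 1 = -3
C2: 2C, 1H, 1Br → 0 − 1 + 1 = 0
C3: 3C, 1H → 0 − 1 = -1
C4: 3C, 1H → 0 − 1 = -1
C5: 1C, 3H → 0 − 3 = -3
The highest value is 0.

0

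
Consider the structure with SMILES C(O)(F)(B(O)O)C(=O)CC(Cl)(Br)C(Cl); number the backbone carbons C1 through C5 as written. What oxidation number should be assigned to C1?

+1

Assign +1 per bond to O/N/halogen, −1 per bond to H or an electropositive element, and 0 per bond to carbon.
C1 has one bond to C (0), one bond to O (+1), one bond to F (+1), one bond to B (-1).
Oxidation state = 0 + 1 + 1 − 1 = +1.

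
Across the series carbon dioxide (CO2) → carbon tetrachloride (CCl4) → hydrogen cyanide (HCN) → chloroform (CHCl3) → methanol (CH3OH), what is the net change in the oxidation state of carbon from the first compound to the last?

Carbon oxidation states along the series — carbon dioxide: +4, carbon tetrachloride: +4, hydrogen cyanide: +2, chloroform: +2, methanol: -2.
Net change = -2 − (+4) = -6.

-6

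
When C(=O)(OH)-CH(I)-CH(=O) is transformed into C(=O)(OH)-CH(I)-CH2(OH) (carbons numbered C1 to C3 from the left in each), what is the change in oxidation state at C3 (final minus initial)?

-2

Before: C3 has 1 bond to C, 1 bond to H, 2 bonds to O → oxidation state +1.
After: C3 has 1 bond to C, 2 bonds to H, 1 bond to O → oxidation state -1.
Δ = -1 − (+1) = -2, so this is a reduction at C3.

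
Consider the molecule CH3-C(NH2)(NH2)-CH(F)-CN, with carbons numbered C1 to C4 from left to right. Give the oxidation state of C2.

+2

Assign +1 per bond to O/N/halogen, −1 per bond to H or an electropositive element, and 0 per bond to carbon.
C2 has one bond to C (0), one bond to C (0), one bond to N (+1), one bond to N (+1).
Oxidation state = 0 + 0 + 1 + 1 = +2.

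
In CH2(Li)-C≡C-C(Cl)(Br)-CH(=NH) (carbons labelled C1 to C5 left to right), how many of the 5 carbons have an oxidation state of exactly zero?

2

Tallying each carbon's bonds:
C1: 1C, 2H, 1Li → 0 − 2 − 1 = -3
C2: 4C → 0 = 0
C3: 4C → 0 = 0
C4: 2C, 1Cl, 1Br → 0 + 1 + 1 = +2
C5: 1C, 1H, 2N → 0 − 1 + 2 = +1
2 carbons (C2, C3) meet the condition.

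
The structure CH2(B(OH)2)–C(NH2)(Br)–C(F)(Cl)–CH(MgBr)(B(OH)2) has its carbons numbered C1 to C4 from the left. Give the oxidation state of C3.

C3 has one bond to C (0), one bond to C (0), one bond to F (+1), one bond to Cl (+1).
Oxidation state = 0 + 0 + 1 + 1 = +2.

+2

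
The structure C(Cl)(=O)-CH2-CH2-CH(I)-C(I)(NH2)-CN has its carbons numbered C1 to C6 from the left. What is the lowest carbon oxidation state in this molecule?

Tallying each carbon's bonds:
C1: 1C, 2O, 1Cl → 0 + 2 + 1 = +3
C2: 2C, 2H → 0 − 2 = -2
C3: 2C, 2H → 0 − 2 = -2
C4: 2C, 1H, 1I → 0 − 1 + 1 = 0
C5: 2C, 1N, 1I → 0 + 1 + 1 = +2
C6: 1C, 3N → 0 + 3 = +3
The lowest value is -2.

-2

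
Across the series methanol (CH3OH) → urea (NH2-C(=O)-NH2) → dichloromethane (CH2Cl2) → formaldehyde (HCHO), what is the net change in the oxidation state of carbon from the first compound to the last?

+2

Carbon oxidation states along the series — methanol: -2, urea: +4, dichloromethane: 0, formaldehyde: 0.
Net change = 0 − (-2) = +2.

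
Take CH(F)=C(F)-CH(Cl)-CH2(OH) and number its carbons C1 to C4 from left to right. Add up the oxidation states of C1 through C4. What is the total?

0

Tallying each carbon's bonds:
C1: 2C, 1H, 1F → 0 − 1 + 1 = 0
C2: 3C, 1F → 0 + 1 = +1
C3: 2C, 1H, 1Cl → 0 − 1 + 1 = 0
C4: 1C, 2H, 1O → 0 − 2 + 1 = -1
Sum = 0 + 1 + 0 − 1 = 0.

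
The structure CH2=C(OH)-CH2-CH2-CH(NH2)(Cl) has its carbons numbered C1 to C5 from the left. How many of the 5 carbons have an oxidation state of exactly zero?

Each bond to a more electronegative atom (O, N, halogen) counts +1, each bond to a less electronegative atom (H, metal, B, Si) counts −1, and each C–C bond counts 0. Tallying each carbon:
C1: 2C, 2H → 0 − 2 = -2
C2: 3C, 1O → 0 + 1 = +1
C3: 2C, 2H → 0 − 2 = -2
C4: 2C, 2H → 0 − 2 = -2
C5: 1C, 1H, 1N, 1Cl → 0 − 1 + 1 + 1 = +1
0 carbons meet the condition.

0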